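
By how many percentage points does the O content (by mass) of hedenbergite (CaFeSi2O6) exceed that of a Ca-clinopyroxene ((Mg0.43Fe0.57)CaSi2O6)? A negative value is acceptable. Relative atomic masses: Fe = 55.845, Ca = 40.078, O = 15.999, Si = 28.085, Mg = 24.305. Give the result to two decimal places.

M(CaFeSi2O6) = 248.087 g/mol, so wt% O = 95.994/248.087 × 100 = 38.69%.
M((Mg0.43Fe0.57)CaSi2O6) = 234.525 g/mol, so wt% O = 95.994/234.525 × 100 = 40.93%.
38.69 − 40.93 = -2.24 pp.

-2.24 percentage points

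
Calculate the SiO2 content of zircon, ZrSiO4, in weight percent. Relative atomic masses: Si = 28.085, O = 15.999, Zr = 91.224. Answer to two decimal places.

M(ZrSiO4) = 183.305 g/mol; M(SiO2) = 60.083 g/mol.
Moles SiO2 per formula unit = 1 Si ÷ 1 = 1.0000.
SiO2 fraction = (1.0000 × 60.083) / 183.305 = 60.083/183.305 = 0.3278.

32.78 wt%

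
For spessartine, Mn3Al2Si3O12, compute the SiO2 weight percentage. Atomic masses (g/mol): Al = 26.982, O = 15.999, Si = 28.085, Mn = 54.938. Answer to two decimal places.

Molar mass of Mn3Al2Si3O12 = 3·54.938 + 2·26.982 + 3·28.085 + 12·15.999 = 495.021 g/mol.
Each formula unit contains 3 Si, equivalent to 3/1 = 3.0000 mol SiO2.
M(SiO2) = 1×28.085 + 2×15.999 = 60.083 g/mol.
Mass of SiO2 per formula unit = 3.0000 × 60.083 = 180.249 g.
SiO2 wt% = 180.249 / 495.021 × 100 = 36.41%.

36.41 wt%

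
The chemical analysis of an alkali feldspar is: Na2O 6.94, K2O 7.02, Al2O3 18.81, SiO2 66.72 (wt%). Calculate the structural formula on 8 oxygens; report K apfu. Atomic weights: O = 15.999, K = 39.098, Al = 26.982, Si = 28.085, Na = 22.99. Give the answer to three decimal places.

0.403 K apfu

6.94 wt% Na2O ÷ 61.979 g/mol = 0.11197 mol, giving 0.22394 Na and 0.11197 O.
7.02 wt% K2O ÷ 94.195 g/mol = 0.07453 mol, giving 0.14906 K and 0.07453 O.
18.81 wt% Al2O3 ÷ 101.961 g/mol = 0.18448 mol, giving 0.36896 Al and 0.55344 O.
66.72 wt% SiO2 ÷ 60.083 g/mol = 1.11046 mol, giving 1.11046 Si and 2.22092 O.
Oxygen sums to 2.96086; scaling by 8/2.96086 = 2.70192 puts the formula on 8 O.
K: 0.14906 × 2.70192 = 0.403 atoms per formula unit.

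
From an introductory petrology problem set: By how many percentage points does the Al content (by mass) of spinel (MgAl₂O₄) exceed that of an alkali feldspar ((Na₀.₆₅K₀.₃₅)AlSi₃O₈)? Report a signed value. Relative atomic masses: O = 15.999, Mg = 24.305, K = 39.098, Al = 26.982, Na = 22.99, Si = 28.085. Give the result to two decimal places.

First mineral: 53.964 g Al in 142.265 g formula = 37.93 wt% Al.
Second mineral: 26.982 g Al in 267.857 g formula = 10.07 wt% Al.
37.93% − 10.07% gives a difference of 27.86 percentage points.

27.86 percentage points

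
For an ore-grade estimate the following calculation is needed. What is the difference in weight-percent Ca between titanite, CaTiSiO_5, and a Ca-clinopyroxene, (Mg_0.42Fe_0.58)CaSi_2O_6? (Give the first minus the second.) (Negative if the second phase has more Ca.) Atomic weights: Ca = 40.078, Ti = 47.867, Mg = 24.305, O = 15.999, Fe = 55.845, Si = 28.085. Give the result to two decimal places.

Ca in CaTiSiO_5: molar mass 196.025 g/mol; 1×40.078 = 40.078 g → 20.45 wt%.
Ca in (Mg_0.42Fe_0.58)CaSi_2O_6: molar mass 234.840 g/mol; 1×40.078 = 40.078 g → 17.07 wt%.
Difference = 20.45 − 17.07 = 3.38 percentage points.

3.38 percentage points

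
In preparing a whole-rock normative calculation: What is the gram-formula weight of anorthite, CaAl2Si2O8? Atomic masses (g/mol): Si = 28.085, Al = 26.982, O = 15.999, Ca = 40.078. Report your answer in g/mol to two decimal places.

M = 1·40.078 + 2·26.982 + 2·28.085 + 8·15.999

278.20 g/mol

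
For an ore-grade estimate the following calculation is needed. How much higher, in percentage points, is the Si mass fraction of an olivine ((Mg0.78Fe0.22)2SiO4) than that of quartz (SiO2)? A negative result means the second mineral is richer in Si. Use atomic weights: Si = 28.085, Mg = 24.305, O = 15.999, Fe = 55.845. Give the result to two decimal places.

Si in (Mg0.78Fe0.22)2SiO4: molar mass 154.569 g/mol; 1×28.085 = 28.085 g → 18.17 wt%.
Si in SiO2: molar mass 60.083 g/mol; 1×28.085 = 28.085 g → 46.74 wt%.
Difference = 18.17 − 46.74 = -28.57 percentage points.

-28.57 percentage points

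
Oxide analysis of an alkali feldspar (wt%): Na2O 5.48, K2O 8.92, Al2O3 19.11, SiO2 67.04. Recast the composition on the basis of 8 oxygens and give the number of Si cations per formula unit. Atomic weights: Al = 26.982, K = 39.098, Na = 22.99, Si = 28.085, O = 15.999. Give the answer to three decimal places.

Na2O: 5.48/61.979 = 0.08842 mol → 0.17684 mol Na, 0.08842 mol O.
K2O: 8.92/94.195 = 0.09470 mol → 0.18940 mol K, 0.09470 mol O.
Al2O3: 19.11/101.961 = 0.18742 mol → 0.37484 mol Al, 0.56226 mol O.
SiO2: 67.04/60.083 = 1.11579 mol → 1.11579 mol Si, 2.23158 mol O.
Total oxygen = 2.97696 mol. Normalization factor = 8/2.97696 = 2.68731.
Si per 8 O = 1.11579 × 2.68731 = 2.998.

2.998 Si apfu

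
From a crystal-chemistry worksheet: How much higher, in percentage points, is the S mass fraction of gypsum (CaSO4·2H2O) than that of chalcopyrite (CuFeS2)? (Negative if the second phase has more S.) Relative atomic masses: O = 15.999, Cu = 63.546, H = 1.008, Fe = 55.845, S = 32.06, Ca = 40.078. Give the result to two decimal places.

M(CaSO4·2H2O) = 172.164 g/mol, so wt% S = 32.060/172.164 × 100 = 18.62%.
M(CuFeS2) = 183.511 g/mol, so wt% S = 64.120/183.511 × 100 = 34.94%.
18.62 − 34.94 = -16.32 pp.

-16.32 percentage points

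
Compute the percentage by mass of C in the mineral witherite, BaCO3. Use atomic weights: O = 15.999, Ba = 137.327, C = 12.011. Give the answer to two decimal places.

6.09 wt%

Molar mass of BaCO3: 1*137.327 + 1*12.011 + 3*15.999 = 197.335 g/mol.
Mass of C per formula unit: 1 × 12.011 = 12.011 g.
Weight fraction C = 12.011 / 197.335 = 0.0609.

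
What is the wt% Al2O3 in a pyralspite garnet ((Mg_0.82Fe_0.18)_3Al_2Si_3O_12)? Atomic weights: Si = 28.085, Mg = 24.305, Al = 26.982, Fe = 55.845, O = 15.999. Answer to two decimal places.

Molar mass of (Mg_0.82Fe_0.18)_3Al_2Si_3O_12 = 2.46·24.305 + 0.54·55.845 + 2·26.982 + 3·28.085 + 12·15.999 = 420.154 g/mol.
Each formula unit contains 2 Al, equivalent to 2/2 = 1.0000 mol Al2O3.
M(Al2O3) = 2×26.982 + 3×15.999 = 101.961 g/mol.
Mass of Al2O3 per formula unit = 1.0000 × 101.961 = 101.961 g.
Al2O3 wt% = 101.961 / 420.154 × 100 = 24.27%.

24.27 wt%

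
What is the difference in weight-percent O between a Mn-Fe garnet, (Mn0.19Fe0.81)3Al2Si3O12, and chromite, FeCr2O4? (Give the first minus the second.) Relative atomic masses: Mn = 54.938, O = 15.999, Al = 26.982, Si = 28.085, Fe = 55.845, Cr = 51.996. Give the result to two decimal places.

O in (Mn0.19Fe0.81)3Al2Si3O12: molar mass 497.225 g/mol; 12×15.999 = 191.988 g → 38.61 wt%.
O in FeCr2O4: molar mass 223.833 g/mol; 4×15.999 = 63.996 g → 28.59 wt%.
Difference = 38.61 − 28.59 = 10.02 percentage points.

10.02 percentage points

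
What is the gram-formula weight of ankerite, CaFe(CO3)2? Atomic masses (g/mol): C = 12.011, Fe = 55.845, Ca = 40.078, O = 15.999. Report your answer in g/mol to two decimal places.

215.94 g/mol

M = 1·40.078 + 1·55.845 + 2·12.011 + 6·15.999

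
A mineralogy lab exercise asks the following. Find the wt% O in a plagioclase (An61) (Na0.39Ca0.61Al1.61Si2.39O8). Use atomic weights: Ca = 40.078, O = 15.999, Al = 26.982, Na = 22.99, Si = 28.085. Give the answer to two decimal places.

Formula mass = 0.39×22.99 + 0.61×40.078 + 1.61×26.982 + 2.39×28.085 + 8×15.999 = 271.970 g/mol, of which 127.992 g is O.
So O makes up 127.992/271.970 = 0.4706 of the mass, i.e. 47.06%.

47.06 wt%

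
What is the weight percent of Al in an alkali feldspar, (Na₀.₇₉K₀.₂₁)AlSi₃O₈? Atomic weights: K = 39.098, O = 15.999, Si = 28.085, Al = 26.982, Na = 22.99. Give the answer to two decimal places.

10.16 weight percent

M((Na₀.₇₉K₀.₂₁)AlSi₃O₈) = 265.602 g/mol.
Al contributes 1 × 26.982 = 26.982 g per mole.
26.982/265.602 = 0.1016 → 10.16%.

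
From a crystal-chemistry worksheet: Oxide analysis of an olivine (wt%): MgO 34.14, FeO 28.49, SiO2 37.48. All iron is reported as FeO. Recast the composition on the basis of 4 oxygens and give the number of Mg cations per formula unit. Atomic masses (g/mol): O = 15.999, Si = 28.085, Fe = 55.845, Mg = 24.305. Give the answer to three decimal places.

34.14 wt% MgO ÷ 40.304 g/mol = 0.84706 mol, giving 0.84706 Mg and 0.84706 O.
28.49 wt% FeO ÷ 71.844 g/mol = 0.39655 mol, giving 0.39655 Fe and 0.39655 O.
37.48 wt% SiO2 ÷ 60.083 g/mol = 0.62380 mol, giving 0.62380 Si and 1.24760 O.
Oxygen sums to 2.49121; scaling by 4/2.49121 = 1.60565 puts the formula on 4 O.
Mg: 0.84706 × 1.60565 = 1.360 atoms per formula unit.

1.360 Mg apfu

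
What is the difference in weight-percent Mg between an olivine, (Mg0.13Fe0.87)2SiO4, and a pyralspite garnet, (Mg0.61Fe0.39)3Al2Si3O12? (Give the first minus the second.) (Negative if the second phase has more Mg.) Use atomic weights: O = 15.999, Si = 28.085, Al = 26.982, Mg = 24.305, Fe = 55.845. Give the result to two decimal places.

-6.88 percentage points

M((Mg0.13Fe0.87)2SiO4) = 195.571 g/mol, so wt% Mg = 6.319/195.571 × 100 = 3.23%.
M((Mg0.61Fe0.39)3Al2Si3O12) = 440.024 g/mol, so wt% Mg = 44.478/440.024 × 100 = 10.11%.
3.23 − 10.11 = -6.88 pp.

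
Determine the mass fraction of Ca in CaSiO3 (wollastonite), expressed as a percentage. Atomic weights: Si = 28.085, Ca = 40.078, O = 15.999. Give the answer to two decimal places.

34.50 weight percent

Formula mass = 1×40.078 + 1×28.085 + 3×15.999 = 116.160 g/mol, of which 40.078 g is Ca.
So Ca makes up 40.078/116.160 = 0.3450 of the mass, i.e. 34.50%.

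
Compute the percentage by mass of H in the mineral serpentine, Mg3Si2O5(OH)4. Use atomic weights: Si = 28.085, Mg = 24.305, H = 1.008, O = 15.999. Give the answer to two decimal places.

Molar mass of Mg3Si2O5(OH)4: 3*24.305 + 2*28.085 + 9*15.999 + 4*1.008 = 277.108 g/mol.
Mass of H per formula unit: 4 × 1.008 = 4.032 g.
Weight fraction H = 4.032 / 277.108 = 0.0146.

1.46 weight percent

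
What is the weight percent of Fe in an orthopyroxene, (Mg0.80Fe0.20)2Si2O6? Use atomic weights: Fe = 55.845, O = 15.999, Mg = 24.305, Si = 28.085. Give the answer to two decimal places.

Molar mass of (Mg0.80Fe0.20)2Si2O6: 1.60·24.305 + 0.40·55.845 + 2·28.085 + 6·15.999 = 213.390 g/mol.
Mass of Fe per formula unit: 0.40 × 55.845 = 22.338 g.
Weight fraction Fe = 22.338 / 213.390 = 0.1047.

10.47 mass %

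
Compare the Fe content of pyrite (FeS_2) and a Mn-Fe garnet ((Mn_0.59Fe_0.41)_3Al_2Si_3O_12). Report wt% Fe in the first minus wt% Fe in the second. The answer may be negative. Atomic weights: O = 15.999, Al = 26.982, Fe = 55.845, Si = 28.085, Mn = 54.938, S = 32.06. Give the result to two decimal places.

Fe in FeS_2: molar mass 119.965 g/mol; 1×55.845 = 55.845 g → 46.55 wt%.
Fe in (Mn_0.59Fe_0.41)_3Al_2Si_3O_12: molar mass 496.137 g/mol; 1.23×55.845 = 68.689 g → 13.84 wt%.
Difference = 46.55 − 13.84 = 32.71 percentage points.

32.71 percentage points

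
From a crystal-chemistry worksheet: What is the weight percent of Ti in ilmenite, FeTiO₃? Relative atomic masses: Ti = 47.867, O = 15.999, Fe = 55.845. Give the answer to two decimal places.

31.55 mass %

Formula mass = 1×55.845 + 1×47.867 + 3×15.999 = 151.709 g/mol, of which 47.867 g is Ti.
So Ti makes up 47.867/151.709 = 0.3155 of the mass, i.e. 31.55%.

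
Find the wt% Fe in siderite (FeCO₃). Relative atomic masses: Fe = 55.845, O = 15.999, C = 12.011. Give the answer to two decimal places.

48.20 wt%

Molar mass of FeCO₃: 1×55.845 + 1×12.011 + 3×15.999 = 115.853 g/mol.
Mass of Fe per formula unit: 1 × 55.845 = 55.845 g.
Weight fraction Fe = 55.845 / 115.853 = 0.4820.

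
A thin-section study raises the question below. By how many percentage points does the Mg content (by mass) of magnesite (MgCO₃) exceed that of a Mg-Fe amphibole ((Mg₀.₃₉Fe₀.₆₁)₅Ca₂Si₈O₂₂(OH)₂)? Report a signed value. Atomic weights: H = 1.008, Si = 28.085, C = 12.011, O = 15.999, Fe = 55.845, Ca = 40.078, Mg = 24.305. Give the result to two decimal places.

First mineral: 24.305 g Mg in 84.313 g formula = 28.83 wt% Mg.
Second mineral: 47.395 g Mg in 908.550 g formula = 5.22 wt% Mg.
28.83% − 5.22% gives a difference of 23.61 percentage points.

23.61 percentage points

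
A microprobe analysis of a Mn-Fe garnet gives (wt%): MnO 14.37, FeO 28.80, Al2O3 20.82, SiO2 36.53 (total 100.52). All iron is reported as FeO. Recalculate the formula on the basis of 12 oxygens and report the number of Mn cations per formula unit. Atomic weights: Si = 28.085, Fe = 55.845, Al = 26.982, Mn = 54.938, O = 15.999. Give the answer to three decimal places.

1.000 Mn apfu

MnO: 14.37/70.937 = 0.20257 mol → 0.20257 mol Mn, 0.20257 mol O.
FeO: 28.80/71.844 = 0.40087 mol → 0.40087 mol Fe, 0.40087 mol O.
Al2O3: 20.82/101.961 = 0.20420 mol → 0.40840 mol Al, 0.61260 mol O.
SiO2: 36.53/60.083 = 0.60799 mol → 0.60799 mol Si, 1.21598 mol O.
Total oxygen = 2.43202 mol. Normalization factor = 12/2.43202 = 4.93417.
Mn per 12 O = 0.20257 × 4.93417 = 1.000.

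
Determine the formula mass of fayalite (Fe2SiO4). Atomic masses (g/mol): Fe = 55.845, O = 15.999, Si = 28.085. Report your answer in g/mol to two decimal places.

203.77 g/mol

The formula mass is the sum 2(55.845) + 1(28.085) + 4(15.999).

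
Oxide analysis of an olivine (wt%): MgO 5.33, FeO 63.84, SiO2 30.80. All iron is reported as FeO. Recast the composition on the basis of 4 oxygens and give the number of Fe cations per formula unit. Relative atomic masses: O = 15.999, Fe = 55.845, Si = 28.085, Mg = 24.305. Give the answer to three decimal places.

5.33 wt% MgO ÷ 40.304 g/mol = 0.13224 mol, giving 0.13224 Mg and 0.13224 O.
63.84 wt% FeO ÷ 71.844 g/mol = 0.88859 mol, giving 0.88859 Fe and 0.88859 O.
30.80 wt% SiO2 ÷ 60.083 g/mol = 0.51262 mol, giving 0.51262 Si and 1.02524 O.
Oxygen sums to 2.04607; scaling by 4/2.04607 = 1.95497 puts the formula on 4 O.
Fe: 0.88859 × 1.95497 = 1.737 atoms per formula unit.

1.737 Fe apfu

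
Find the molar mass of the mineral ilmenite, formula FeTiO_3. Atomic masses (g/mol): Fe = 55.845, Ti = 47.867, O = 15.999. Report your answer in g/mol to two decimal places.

M = 1(55.845) + 1(47.867) + 3(15.999)

151.71 g/mol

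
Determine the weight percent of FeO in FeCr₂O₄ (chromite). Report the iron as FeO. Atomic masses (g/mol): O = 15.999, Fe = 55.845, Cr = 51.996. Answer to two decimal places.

32.10 wt%

M(FeCr₂O₄) = 223.833 g/mol; M(FeO) = 71.844 g/mol.
Moles FeO per formula unit = 1 Fe ÷ 1 = 1.0000.
FeO fraction = (1.0000 × 71.844) / 223.833 = 71.844/223.833 = 0.3210.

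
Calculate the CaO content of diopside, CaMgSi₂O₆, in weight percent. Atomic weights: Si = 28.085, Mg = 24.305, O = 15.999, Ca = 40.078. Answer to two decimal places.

M(CaMgSi₂O₆) = 216.547 g/mol; M(CaO) = 56.077 g/mol.
Moles CaO per formula unit = 1 Ca ÷ 1 = 1.0000.
CaO fraction = (1.0000 × 56.077) / 216.547 = 56.077/216.547 = 0.2590.

25.90 wt%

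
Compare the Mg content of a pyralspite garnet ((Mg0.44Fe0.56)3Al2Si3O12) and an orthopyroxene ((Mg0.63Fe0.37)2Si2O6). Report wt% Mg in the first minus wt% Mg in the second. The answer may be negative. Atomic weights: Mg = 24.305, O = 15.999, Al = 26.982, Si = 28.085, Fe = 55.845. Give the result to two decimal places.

Mg in (Mg0.44Fe0.56)3Al2Si3O12: molar mass 456.109 g/mol; 1.32×24.305 = 32.083 g → 7.03 wt%.
Mg in (Mg0.63Fe0.37)2Si2O6: molar mass 224.114 g/mol; 1.26×24.305 = 30.624 g → 13.66 wt%.
Difference = 7.03 − 13.66 = -6.63 percentage points.

-6.63 percentage points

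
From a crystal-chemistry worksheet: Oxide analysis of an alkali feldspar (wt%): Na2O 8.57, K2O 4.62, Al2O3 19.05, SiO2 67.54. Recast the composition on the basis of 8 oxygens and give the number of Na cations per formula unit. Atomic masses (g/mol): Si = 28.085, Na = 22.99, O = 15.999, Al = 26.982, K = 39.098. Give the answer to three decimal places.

8.57 wt% Na2O ÷ 61.979 g/mol = 0.13827 mol, giving 0.27654 Na and 0.13827 O.
4.62 wt% K2O ÷ 94.195 g/mol = 0.04905 mol, giving 0.09810 K and 0.04905 O.
19.05 wt% Al2O3 ÷ 101.961 g/mol = 0.18684 mol, giving 0.37368 Al and 0.56052 O.
67.54 wt% SiO2 ÷ 60.083 g/mol = 1.12411 mol, giving 1.12411 Si and 2.24822 O.
Oxygen sums to 2.99606; scaling by 8/2.99606 = 2.67017 puts the formula on 8 O.
Na: 0.27654 × 2.67017 = 0.738 atoms per formula unit.

0.738 Na apfu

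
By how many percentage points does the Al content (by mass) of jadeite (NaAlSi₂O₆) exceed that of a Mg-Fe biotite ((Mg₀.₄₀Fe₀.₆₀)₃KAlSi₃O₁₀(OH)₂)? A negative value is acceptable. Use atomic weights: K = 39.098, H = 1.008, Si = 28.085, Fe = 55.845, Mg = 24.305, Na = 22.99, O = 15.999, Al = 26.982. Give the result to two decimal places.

7.66 percentage points

Al in NaAlSi₂O₆: molar mass 202.136 g/mol; 1×26.982 = 26.982 g → 13.35 wt%.
Al in (Mg₀.₄₀Fe₀.₆₀)₃KAlSi₃O₁₀(OH)₂: molar mass 474.026 g/mol; 1×26.982 = 26.982 g → 5.69 wt%.
Difference = 13.35 − 5.69 = 7.66 percentage points.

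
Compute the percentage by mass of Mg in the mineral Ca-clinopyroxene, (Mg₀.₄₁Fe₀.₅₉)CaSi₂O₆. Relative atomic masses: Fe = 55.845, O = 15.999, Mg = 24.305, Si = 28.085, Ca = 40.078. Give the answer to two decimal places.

4.24 wt%

Molar mass of (Mg₀.₄₁Fe₀.₅₉)CaSi₂O₆: 0.41·24.305 + 0.59·55.845 + 1·40.078 + 2·28.085 + 6·15.999 = 235.156 g/mol.
Mass of Mg per formula unit: 0.41 × 24.305 = 9.965 g.
Weight fraction Mg = 9.965 / 235.156 = 0.0424.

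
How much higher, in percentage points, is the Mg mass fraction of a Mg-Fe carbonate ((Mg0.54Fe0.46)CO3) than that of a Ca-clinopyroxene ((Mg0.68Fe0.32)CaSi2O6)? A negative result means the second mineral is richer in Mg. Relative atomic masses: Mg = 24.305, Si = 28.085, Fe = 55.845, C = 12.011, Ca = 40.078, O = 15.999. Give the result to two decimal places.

5.99 percentage points

Mg in (Mg0.54Fe0.46)CO3: molar mass 98.821 g/mol; 0.54×24.305 = 13.125 g → 13.28 wt%.
Mg in (Mg0.68Fe0.32)CaSi2O6: molar mass 226.640 g/mol; 0.68×24.305 = 16.527 g → 7.29 wt%.
Difference = 13.28 − 7.29 = 5.99 percentage points.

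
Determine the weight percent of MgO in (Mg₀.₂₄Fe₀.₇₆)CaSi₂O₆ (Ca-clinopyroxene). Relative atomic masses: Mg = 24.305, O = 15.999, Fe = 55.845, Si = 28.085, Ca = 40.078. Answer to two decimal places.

Formula mass = 240.517 g/mol.
0.24 Mg → 0.2400 mol MgO per formula unit; M(MgO) = 40.304, so MgO mass = 9.673 g.
9.673/240.517 × 100 = 4.02 wt%.

4.02 wt%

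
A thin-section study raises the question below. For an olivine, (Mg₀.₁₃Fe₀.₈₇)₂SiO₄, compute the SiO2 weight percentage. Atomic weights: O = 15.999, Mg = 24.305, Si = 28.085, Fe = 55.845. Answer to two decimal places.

30.72 wt%

Formula mass = 195.571 g/mol.
1 Si → 1.0000 mol SiO2 per formula unit; M(SiO2) = 60.083, so SiO2 mass = 60.083 g.
60.083/195.571 × 100 = 30.72 wt%.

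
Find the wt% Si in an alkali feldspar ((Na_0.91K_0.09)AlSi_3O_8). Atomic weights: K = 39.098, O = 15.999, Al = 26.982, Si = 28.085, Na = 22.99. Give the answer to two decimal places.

31.95 weight percent

Formula mass = 0.91×22.99 + 0.09×39.098 + 1×26.982 + 3×28.085 + 8×15.999 = 263.669 g/mol, of which 84.255 g is Si.
So Si makes up 84.255/263.669 = 0.3195 of the mass, i.e. 31.95%.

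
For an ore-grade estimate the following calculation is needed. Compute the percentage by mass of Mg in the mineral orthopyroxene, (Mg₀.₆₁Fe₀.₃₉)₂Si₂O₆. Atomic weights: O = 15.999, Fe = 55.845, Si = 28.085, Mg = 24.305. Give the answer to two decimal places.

Formula mass = 1.22*24.305 + 0.78*55.845 + 2*28.085 + 6*15.999 = 225.375 g/mol, of which 29.652 g is Mg.
So Mg makes up 29.652/225.375 = 0.1316 of the mass, i.e. 13.16%.

13.16 mass %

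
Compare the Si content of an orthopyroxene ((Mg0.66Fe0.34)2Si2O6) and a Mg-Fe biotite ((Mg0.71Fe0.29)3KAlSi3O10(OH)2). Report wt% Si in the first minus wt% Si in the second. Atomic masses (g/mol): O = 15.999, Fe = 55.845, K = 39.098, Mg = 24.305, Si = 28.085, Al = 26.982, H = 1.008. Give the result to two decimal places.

6.33 percentage points

Si in (Mg0.66Fe0.34)2Si2O6: molar mass 222.221 g/mol; 2×28.085 = 56.170 g → 25.28 wt%.
Si in (Mg0.71Fe0.29)3KAlSi3O10(OH)2: molar mass 444.694 g/mol; 3×28.085 = 84.255 g → 18.95 wt%.
Difference = 25.28 − 18.95 = 6.33 percentage points.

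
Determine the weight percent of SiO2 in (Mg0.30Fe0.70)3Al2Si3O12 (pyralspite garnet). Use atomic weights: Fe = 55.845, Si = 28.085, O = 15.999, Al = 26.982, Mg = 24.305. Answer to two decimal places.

Molar mass of (Mg0.30Fe0.70)3Al2Si3O12 = 0.90×24.305 + 2.10×55.845 + 2×26.982 + 3×28.085 + 12×15.999 = 469.356 g/mol.
Each formula unit contains 3 Si, equivalent to 3/1 = 3.0000 mol SiO2.
M(SiO2) = 1×28.085 + 2×15.999 = 60.083 g/mol.
Mass of SiO2 per formula unit = 3.0000 × 60.083 = 180.249 g.
SiO2 wt% = 180.249 / 469.356 × 100 = 38.40%.

38.40 wt%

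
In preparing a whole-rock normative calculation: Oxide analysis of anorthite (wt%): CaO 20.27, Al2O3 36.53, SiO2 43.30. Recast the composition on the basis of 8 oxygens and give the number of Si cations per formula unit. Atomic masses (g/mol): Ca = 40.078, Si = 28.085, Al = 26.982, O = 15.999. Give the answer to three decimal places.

2.004 Si apfu

20.27 wt% CaO ÷ 56.077 g/mol = 0.36147 mol, giving 0.36147 Ca and 0.36147 O.
36.53 wt% Al2O3 ÷ 101.961 g/mol = 0.35827 mol, giving 0.71654 Al and 1.07481 O.
43.30 wt% SiO2 ÷ 60.083 g/mol = 0.72067 mol, giving 0.72067 Si and 1.44134 O.
Oxygen sums to 2.87762; scaling by 8/2.87762 = 2.78008 puts the formula on 8 O.
Si: 0.72067 × 2.78008 = 2.004 atoms per formula unit.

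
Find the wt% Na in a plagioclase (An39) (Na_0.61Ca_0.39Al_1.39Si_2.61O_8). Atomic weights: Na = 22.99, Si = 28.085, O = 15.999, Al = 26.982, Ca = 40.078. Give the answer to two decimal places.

Molar mass of Na_0.61Ca_0.39Al_1.39Si_2.61O_8: 0.61*22.99 + 0.39*40.078 + 1.39*26.982 + 2.61*28.085 + 8*15.999 = 268.453 g/mol.
Mass of Na per formula unit: 0.61 × 22.99 = 14.024 g.
Weight fraction Na = 14.024 / 268.453 = 0.0522.

5.22 weight percent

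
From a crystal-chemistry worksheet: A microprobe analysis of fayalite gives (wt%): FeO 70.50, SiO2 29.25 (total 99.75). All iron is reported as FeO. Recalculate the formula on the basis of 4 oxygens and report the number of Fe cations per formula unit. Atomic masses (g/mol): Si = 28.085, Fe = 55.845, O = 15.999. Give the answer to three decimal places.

FeO (M=71.844): mol = 0.98129; Fe = 0.98129, O = 0.98129.
SiO2 (M=60.083): mol = 0.48683; Si = 0.48683, O = 0.97366.
ΣO = 1.95495; factor = 4/ΣO = 2.04609.
Fe apfu = 0.98129 × 2.04609 = 2.008.

2.008 Fe apfu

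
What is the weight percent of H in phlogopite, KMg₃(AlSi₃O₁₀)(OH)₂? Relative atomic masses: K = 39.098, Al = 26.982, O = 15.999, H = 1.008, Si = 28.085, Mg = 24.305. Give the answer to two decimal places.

0.48 weight percent

Molar mass of KMg₃(AlSi₃O₁₀)(OH)₂: 1×39.098 + 3×24.305 + 1×26.982 + 3×28.085 + 12×15.999 + 2×1.008 = 417.254 g/mol.
Mass of H per formula unit: 2 × 1.008 = 2.016 g.
Weight fraction H = 2.016 / 417.254 = 0.0048.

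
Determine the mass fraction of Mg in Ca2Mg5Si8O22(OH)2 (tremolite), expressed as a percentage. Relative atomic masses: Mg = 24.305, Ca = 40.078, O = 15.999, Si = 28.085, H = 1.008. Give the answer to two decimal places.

14.96 wt%

M(Ca2Mg5Si8O22(OH)2) = 812.353 g/mol.
Mg contributes 5 × 24.305 = 121.525 g per mole.
121.525/812.353 = 0.1496 → 14.96%.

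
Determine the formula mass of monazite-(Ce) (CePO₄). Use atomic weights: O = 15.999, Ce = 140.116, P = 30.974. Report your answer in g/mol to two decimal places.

235.09 g/mol

The formula mass is the sum 1·140.116 + 1·30.974 + 4·15.999.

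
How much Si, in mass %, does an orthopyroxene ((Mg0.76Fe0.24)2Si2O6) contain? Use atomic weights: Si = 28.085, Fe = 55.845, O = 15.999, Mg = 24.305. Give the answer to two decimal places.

Formula mass = 1.52*24.305 + 0.48*55.845 + 2*28.085 + 6*15.999 = 215.913 g/mol, of which 56.170 g is Si.
So Si makes up 56.170/215.913 = 0.2602 of the mass, i.e. 26.02%.

26.02 mass %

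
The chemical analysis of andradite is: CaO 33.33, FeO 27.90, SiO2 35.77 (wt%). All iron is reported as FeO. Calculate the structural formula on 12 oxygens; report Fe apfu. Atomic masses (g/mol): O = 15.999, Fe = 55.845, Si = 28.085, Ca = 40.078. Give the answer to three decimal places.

2.144 Fe apfu

CaO (M=56.077): mol = 0.59436; Ca = 0.59436, O = 0.59436.
FeO (M=71.844): mol = 0.38834; Fe = 0.38834, O = 0.38834.
SiO2 (M=60.083): mol = 0.59534; Si = 0.59534, O = 1.19068.
ΣO = 2.17338; factor = 12/ΣO = 5.52135.
Fe apfu = 0.38834 × 5.52135 = 2.144.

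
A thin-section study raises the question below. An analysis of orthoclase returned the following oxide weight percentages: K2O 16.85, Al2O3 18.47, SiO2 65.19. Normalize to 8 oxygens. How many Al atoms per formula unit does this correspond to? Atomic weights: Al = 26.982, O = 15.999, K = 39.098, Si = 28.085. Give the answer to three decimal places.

1.002 Al apfu

16.85 wt% K2O ÷ 94.195 g/mol = 0.17888 mol, giving 0.35776 K and 0.17888 O.
18.47 wt% Al2O3 ÷ 101.961 g/mol = 0.18115 mol, giving 0.36230 Al and 0.54345 O.
65.19 wt% SiO2 ÷ 60.083 g/mol = 1.08500 mol, giving 1.08500 Si and 2.17000 O.
Oxygen sums to 2.89233; scaling by 8/2.89233 = 2.76594 puts the formula on 8 O.
Al: 0.36230 × 2.76594 = 1.002 atoms per formula unit.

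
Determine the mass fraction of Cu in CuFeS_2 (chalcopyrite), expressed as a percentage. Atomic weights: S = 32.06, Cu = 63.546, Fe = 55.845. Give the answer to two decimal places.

M(CuFeS_2) = 183.511 g/mol.
Cu contributes 1 × 63.546 = 63.546 g per mole.
63.546/183.511 = 0.3463 → 34.63%.

34.63 wt%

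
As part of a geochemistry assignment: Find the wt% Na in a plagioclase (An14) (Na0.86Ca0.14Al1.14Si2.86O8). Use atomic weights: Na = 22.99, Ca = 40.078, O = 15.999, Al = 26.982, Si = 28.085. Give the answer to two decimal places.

Formula mass = 0.86·22.99 + 0.14·40.078 + 1.14·26.982 + 2.86·28.085 + 8·15.999 = 264.457 g/mol, of which 19.771 g is Na.
So Na makes up 19.771/264.457 = 0.0748 of the mass, i.e. 7.48%.

7.48 weight percent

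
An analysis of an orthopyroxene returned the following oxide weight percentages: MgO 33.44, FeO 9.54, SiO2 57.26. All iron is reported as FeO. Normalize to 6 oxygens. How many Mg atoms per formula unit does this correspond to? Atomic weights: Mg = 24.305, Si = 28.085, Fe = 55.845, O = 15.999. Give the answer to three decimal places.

1.735 Mg apfu

MgO: 33.44/40.304 = 0.82969 mol → 0.82969 mol Mg, 0.82969 mol O.
FeO: 9.54/71.844 = 0.13279 mol → 0.13279 mol Fe, 0.13279 mol O.
SiO2: 57.26/60.083 = 0.95301 mol → 0.95301 mol Si, 1.90602 mol O.
Total oxygen = 2.86850 mol. Normalization factor = 6/2.86850 = 2.09169.
Mg per 6 O = 0.82969 × 2.09169 = 1.735.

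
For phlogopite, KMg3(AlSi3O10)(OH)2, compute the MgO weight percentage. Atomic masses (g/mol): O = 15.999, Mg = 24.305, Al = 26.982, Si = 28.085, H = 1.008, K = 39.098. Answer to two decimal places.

28.98 wt%

Molar mass of KMg3(AlSi3O10)(OH)2 = 1·39.098 + 3·24.305 + 1·26.982 + 3·28.085 + 12·15.999 + 2·1.008 = 417.254 g/mol.
Each formula unit contains 3 Mg, equivalent to 3/1 = 3.0000 mol MgO.
M(MgO) = 1×24.305 + 1×15.999 = 40.304 g/mol.
Mass of MgO per formula unit = 3.0000 × 40.304 = 120.912 g.
MgO wt% = 120.912 / 417.254 × 100 = 28.98%.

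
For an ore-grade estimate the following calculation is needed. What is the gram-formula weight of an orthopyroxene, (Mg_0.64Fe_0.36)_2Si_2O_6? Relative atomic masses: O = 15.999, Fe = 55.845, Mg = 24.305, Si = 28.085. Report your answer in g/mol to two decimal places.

Mg: 1.28 × 24.305 = 31.1104
Fe: 0.72 × 55.845 = 40.2084
Si: 2 × 28.085 = 56.1700
O: 6 × 15.999 = 95.9940
Summing the contributions gives the formula mass.

223.48 g/mol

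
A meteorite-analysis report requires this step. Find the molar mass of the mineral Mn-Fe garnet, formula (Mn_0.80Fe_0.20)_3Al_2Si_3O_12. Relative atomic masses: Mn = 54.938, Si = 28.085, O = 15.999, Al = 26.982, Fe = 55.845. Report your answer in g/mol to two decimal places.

Mn: 2.40 × 54.938 = 131.8512
Fe: 0.60 × 55.845 = 33.5070
Al: 2 × 26.982 = 53.9640
Si: 3 × 28.085 = 84.2550
O: 12 × 15.999 = 191.9880
Summing the contributions gives the formula mass.

495.57 g/mol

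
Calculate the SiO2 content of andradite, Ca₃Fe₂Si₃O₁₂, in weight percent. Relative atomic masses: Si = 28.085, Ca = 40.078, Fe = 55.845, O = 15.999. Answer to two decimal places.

M(Ca₃Fe₂Si₃O₁₂) = 508.167 g/mol; M(SiO2) = 60.083 g/mol.
Moles SiO2 per formula unit = 3 Si ÷ 1 = 3.0000.
SiO2 fraction = (3.0000 × 60.083) / 508.167 = 180.249/508.167 = 0.3547.

35.47 wt%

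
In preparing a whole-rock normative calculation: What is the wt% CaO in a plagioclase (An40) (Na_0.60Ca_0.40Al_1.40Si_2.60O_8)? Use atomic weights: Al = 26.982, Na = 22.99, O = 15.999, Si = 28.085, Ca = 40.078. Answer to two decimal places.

8.35 wt%

M(Na_0.60Ca_0.40Al_1.40Si_2.60O_8) = 268.613 g/mol; M(CaO) = 56.077 g/mol.
Moles CaO per formula unit = 0.40 Ca ÷ 1 = 0.4000.
CaO fraction = (0.4000 × 56.077) / 268.613 = 22.431/268.613 = 0.0835.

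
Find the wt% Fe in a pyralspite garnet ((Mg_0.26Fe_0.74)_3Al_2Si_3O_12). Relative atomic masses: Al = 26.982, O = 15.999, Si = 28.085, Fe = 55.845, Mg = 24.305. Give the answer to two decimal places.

Molar mass of (Mg_0.26Fe_0.74)_3Al_2Si_3O_12: 0.78·24.305 + 2.22·55.845 + 2·26.982 + 3·28.085 + 12·15.999 = 473.141 g/mol.
Mass of Fe per formula unit: 2.22 × 55.845 = 123.976 g.
Weight fraction Fe = 123.976 / 473.141 = 0.2620.

26.20 mass %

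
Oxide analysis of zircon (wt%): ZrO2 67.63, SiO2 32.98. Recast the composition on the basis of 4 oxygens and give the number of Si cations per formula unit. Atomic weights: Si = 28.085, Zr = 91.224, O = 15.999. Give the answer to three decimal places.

1.000 Si apfu

67.63 wt% ZrO2 ÷ 123.222 g/mol = 0.54885 mol, giving 0.54885 Zr and 1.09770 O.
32.98 wt% SiO2 ÷ 60.083 g/mol = 0.54891 mol, giving 0.54891 Si and 1.09782 O.
Oxygen sums to 2.19552; scaling by 4/2.19552 = 1.82189 puts the formula on 4 O.
Si: 0.54891 × 1.82189 = 1.000 atoms per formula unit.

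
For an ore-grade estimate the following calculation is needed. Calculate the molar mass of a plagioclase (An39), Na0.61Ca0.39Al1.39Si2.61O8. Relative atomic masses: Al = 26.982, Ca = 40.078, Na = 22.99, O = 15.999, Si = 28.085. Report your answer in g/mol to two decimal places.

268.45 g/mol

The formula mass is the sum 0.61*22.99 + 0.39*40.078 + 1.39*26.982 + 2.61*28.085 + 8*15.999.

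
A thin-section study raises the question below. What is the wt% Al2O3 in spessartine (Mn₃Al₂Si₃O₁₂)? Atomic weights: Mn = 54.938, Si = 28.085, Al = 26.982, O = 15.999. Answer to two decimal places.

Molar mass of Mn₃Al₂Si₃O₁₂ = 3·54.938 + 2·26.982 + 3·28.085 + 12·15.999 = 495.021 g/mol.
Each formula unit contains 2 Al, equivalent to 2/2 = 1.0000 mol Al2O3.
M(Al2O3) = 2×26.982 + 3×15.999 = 101.961 g/mol.
Mass of Al2O3 per formula unit = 1.0000 × 101.961 = 101.961 g.
Al2O3 wt% = 101.961 / 495.021 × 100 = 20.60%.

20.60 wt%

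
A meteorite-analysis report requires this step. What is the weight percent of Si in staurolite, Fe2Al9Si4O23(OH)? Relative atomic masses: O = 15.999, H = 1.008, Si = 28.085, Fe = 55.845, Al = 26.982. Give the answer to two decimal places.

M(Fe2Al9Si4O23(OH)) = 851.852 g/mol.
Si contributes 4 × 28.085 = 112.340 g per mole.
112.340/851.852 = 0.1319 → 13.19%.

13.19 weight percent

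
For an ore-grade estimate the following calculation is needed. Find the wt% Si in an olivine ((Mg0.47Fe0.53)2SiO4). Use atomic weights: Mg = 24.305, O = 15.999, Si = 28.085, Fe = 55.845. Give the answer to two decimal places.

16.13 mass %

Formula mass = 0.94·24.305 + 1.06·55.845 + 1·28.085 + 4·15.999 = 174.123 g/mol, of which 28.085 g is Si.
So Si makes up 28.085/174.123 = 0.1613 of the mass, i.e. 16.13%.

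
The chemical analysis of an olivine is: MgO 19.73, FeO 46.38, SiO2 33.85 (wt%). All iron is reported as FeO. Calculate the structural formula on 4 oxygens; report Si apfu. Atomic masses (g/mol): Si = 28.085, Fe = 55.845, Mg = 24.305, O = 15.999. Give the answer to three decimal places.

19.73 wt% MgO ÷ 40.304 g/mol = 0.48953 mol, giving 0.48953 Mg and 0.48953 O.
46.38 wt% FeO ÷ 71.844 g/mol = 0.64557 mol, giving 0.64557 Fe and 0.64557 O.
33.85 wt% SiO2 ÷ 60.083 g/mol = 0.56339 mol, giving 0.56339 Si and 1.12678 O.
Oxygen sums to 2.26188; scaling by 4/2.26188 = 1.76844 puts the formula on 4 O.
Si: 0.56339 × 1.76844 = 0.996 atoms per formula unit.

0.996 Si apfu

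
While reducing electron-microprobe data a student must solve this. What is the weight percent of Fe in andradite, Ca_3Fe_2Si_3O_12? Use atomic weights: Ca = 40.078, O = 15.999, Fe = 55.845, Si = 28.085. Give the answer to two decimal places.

Molar mass of Ca_3Fe_2Si_3O_12: 3*40.078 + 2*55.845 + 3*28.085 + 12*15.999 = 508.167 g/mol.
Mass of Fe per formula unit: 2 × 55.845 = 111.690 g.
Weight fraction Fe = 111.690 / 508.167 = 0.2198.

21.98 wt%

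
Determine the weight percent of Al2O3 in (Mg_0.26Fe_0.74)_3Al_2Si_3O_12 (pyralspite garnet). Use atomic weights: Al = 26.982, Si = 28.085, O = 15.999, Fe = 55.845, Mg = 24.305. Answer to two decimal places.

21.55 wt%

Formula mass = 473.141 g/mol.
2 Al → 1.0000 mol Al2O3 per formula unit; M(Al2O3) = 101.961, so Al2O3 mass = 101.961 g.
101.961/473.141 × 100 = 21.55 wt%.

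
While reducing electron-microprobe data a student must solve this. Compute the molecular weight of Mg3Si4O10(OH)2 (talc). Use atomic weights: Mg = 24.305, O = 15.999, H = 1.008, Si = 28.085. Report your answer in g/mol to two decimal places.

379.26 g/mol

M = 3×24.305 + 4×28.085 + 12×15.999 + 2×1.008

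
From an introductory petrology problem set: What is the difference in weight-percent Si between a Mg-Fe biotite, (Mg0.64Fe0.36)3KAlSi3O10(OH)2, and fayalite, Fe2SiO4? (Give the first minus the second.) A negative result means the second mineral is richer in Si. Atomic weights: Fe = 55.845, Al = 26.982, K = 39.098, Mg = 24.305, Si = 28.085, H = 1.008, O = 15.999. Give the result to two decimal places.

4.89 percentage points

M((Mg0.64Fe0.36)3KAlSi3O10(OH)2) = 451.317 g/mol, so wt% Si = 84.255/451.317 × 100 = 18.67%.
M(Fe2SiO4) = 203.771 g/mol, so wt% Si = 28.085/203.771 × 100 = 13.78%.
18.67 − 13.78 = 4.89 pp.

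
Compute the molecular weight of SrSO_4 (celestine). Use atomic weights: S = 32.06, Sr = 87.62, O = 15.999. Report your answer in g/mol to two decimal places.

183.68 g/mol

M = 1(87.62) + 1(32.06) + 4(15.999)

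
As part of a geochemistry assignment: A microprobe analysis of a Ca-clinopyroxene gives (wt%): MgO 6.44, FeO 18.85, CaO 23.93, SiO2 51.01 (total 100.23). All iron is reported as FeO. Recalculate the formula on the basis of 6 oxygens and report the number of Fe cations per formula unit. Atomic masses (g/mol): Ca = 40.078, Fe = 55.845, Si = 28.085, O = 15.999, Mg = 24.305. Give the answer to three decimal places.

0.618 Fe apfu

MgO: 6.44/40.304 = 0.15979 mol → 0.15979 mol Mg, 0.15979 mol O.
FeO: 18.85/71.844 = 0.26237 mol → 0.26237 mol Fe, 0.26237 mol O.
CaO: 23.93/56.077 = 0.42673 mol → 0.42673 mol Ca, 0.42673 mol O.
SiO2: 51.01/60.083 = 0.84899 mol → 0.84899 mol Si, 1.69798 mol O.
Total oxygen = 2.54687 mol. Normalization factor = 6/2.54687 = 2.35583.
Fe per 6 O = 0.26237 × 2.35583 = 0.618.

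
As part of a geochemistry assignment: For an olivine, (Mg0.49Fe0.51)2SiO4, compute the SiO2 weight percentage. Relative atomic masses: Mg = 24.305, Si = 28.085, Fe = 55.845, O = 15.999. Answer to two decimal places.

Formula mass = 172.862 g/mol.
1 Si → 1.0000 mol SiO2 per formula unit; M(SiO2) = 60.083, so SiO2 mass = 60.083 g.
60.083/172.862 × 100 = 34.76 wt%.

34.76 wt%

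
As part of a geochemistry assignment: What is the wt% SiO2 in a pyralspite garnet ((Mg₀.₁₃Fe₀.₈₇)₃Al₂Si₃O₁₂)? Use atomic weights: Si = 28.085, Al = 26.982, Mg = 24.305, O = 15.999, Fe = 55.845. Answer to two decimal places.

37.13 wt%

M((Mg₀.₁₃Fe₀.₈₇)₃Al₂Si₃O₁₂) = 485.441 g/mol; M(SiO2) = 60.083 g/mol.
Moles SiO2 per formula unit = 3 Si ÷ 1 = 3.0000.
SiO2 fraction = (3.0000 × 60.083) / 485.441 = 180.249/485.441 = 0.3713.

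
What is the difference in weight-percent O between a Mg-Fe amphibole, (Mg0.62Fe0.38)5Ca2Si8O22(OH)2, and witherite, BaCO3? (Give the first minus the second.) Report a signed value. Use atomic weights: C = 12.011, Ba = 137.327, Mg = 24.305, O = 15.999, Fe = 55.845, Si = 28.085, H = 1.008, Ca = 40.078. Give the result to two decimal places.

M((Mg0.62Fe0.38)5Ca2Si8O22(OH)2) = 872.279 g/mol, so wt% O = 383.976/872.279 × 100 = 44.02%.
M(BaCO3) = 197.335 g/mol, so wt% O = 47.997/197.335 × 100 = 24.32%.
44.02 − 24.32 = 19.70 pp.

19.70 percentage points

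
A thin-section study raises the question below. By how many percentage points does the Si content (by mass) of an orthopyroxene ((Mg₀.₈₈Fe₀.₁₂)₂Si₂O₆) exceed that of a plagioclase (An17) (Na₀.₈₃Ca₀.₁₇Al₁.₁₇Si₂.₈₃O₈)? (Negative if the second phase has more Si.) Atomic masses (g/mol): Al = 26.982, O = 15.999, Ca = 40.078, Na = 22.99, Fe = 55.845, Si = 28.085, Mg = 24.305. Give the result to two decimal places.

First mineral: 56.170 g Si in 208.344 g formula = 26.96 wt% Si.
Second mineral: 79.481 g Si in 264.936 g formula = 30.00 wt% Si.
26.96% − 30.00% gives a difference of -3.04 percentage points.

-3.04 percentage points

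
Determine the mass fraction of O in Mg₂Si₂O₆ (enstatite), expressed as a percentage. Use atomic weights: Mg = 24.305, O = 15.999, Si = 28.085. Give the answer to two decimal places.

47.81 weight percent

Formula mass = 2×24.305 + 2×28.085 + 6×15.999 = 200.774 g/mol, of which 95.994 g is O.
So O makes up 95.994/200.774 = 0.4781 of the mass, i.e. 47.81%.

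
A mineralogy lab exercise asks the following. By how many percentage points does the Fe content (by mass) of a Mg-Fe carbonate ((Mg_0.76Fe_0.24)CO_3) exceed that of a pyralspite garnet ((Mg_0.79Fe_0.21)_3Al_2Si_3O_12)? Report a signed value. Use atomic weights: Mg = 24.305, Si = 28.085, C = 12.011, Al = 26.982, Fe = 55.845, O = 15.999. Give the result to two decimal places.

6.27 percentage points

Fe in (Mg_0.76Fe_0.24)CO_3: molar mass 91.883 g/mol; 0.24×55.845 = 13.403 g → 14.59 wt%.
Fe in (Mg_0.79Fe_0.21)_3Al_2Si_3O_12: molar mass 422.992 g/mol; 0.63×55.845 = 35.182 g → 8.32 wt%.
Difference = 14.59 − 8.32 = 6.27 percentage points.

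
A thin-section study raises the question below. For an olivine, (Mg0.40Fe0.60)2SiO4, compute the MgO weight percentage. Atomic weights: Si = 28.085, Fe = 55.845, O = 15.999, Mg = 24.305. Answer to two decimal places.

M((Mg0.40Fe0.60)2SiO4) = 178.539 g/mol; M(MgO) = 40.304 g/mol.
Moles MgO per formula unit = 0.80 Mg ÷ 1 = 0.8000.
MgO fraction = (0.8000 × 40.304) / 178.539 = 32.243/178.539 = 0.1806.

18.06 wt%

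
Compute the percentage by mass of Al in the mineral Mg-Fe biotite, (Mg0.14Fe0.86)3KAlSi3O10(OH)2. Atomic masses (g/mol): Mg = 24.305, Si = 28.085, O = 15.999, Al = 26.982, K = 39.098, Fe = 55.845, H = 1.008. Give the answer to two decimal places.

M((Mg0.14Fe0.86)3KAlSi3O10(OH)2) = 498.627 g/mol.
Al contributes 1 × 26.982 = 26.982 g per mole.
26.982/498.627 = 0.0541 → 5.41%.

5.41 mass %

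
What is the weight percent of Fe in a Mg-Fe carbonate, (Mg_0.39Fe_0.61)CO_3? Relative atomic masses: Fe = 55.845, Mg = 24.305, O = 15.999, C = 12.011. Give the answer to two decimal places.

32.90 mass %

Molar mass of (Mg_0.39Fe_0.61)CO_3: 0.39*24.305 + 0.61*55.845 + 1*12.011 + 3*15.999 = 103.552 g/mol.
Mass of Fe per formula unit: 0.61 × 55.845 = 34.065 g.
Weight fraction Fe = 34.065 / 103.552 = 0.3290.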